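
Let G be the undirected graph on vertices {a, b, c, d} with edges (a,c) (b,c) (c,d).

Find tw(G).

A width-1 tree decomposition is:
Bags: B1 = {b, c}  B2 = {a, c}  B3 = {c, d}
Tree: B1–B2, B2–B3
Each bag holds 2 vertices, so the decomposition has width 1, which upper-bounds the treewidth. Any graph with an edge has treewidth ≥ 1, and G has the edge b–c. The upper and lower bounds meet at 1, so that is the treewidth.

1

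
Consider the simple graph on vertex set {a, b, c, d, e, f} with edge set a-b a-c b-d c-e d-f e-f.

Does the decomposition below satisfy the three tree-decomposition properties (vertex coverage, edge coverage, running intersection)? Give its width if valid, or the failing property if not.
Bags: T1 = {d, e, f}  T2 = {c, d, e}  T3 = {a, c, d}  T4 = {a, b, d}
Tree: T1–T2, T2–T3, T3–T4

Vertex coverage: the bags together contain {a, b, c, d, e, f}, the full vertex set. Edge coverage: each edge of G has both endpoints in at least one bag. Running intersection: for every vertex, the bags containing it form a connected subtree. All three properties hold, so this is a valid tree decomposition of width max|bag| − 1 = 2, and hence tw(G) ≤ 2.

Yes; width 2.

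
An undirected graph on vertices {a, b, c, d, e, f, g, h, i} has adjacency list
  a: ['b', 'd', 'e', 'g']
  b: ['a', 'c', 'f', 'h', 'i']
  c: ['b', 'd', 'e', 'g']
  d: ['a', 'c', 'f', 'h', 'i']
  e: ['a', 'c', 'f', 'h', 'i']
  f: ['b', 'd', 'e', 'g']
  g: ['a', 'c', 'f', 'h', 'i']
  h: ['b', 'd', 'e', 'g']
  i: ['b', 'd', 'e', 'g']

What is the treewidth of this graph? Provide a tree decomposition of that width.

Treewidth 4.
One such decomposition:
Bags: B1 = {a, b, d, e, g}  B2 = {b, d, e, g, i}  B3 = {b, c, d, e, g}  B4 = {b, d, e, g, h}  B5 = {b, d, e, f, g}
Tree: B1–B2, B2–B3, B3–B4, B4–B5

The largest bag has 5 vertices, giving width 4; this decomposition certifies tw(G) ≤ 4. For the lower bound: the 5 vertex sets {a,e}, {b,i}, {c,d}, {g}, {h} are disjoint, each induces a connected subgraph, and every pair is joined by at least one edge of G. Contracting each set to a single vertex therefore yields K_{5} as a minor, and since treewidth is minor-monotone, tw(G) ≥ tw(K_{5}) = 4. Combining the bounds, tw(G) = 4.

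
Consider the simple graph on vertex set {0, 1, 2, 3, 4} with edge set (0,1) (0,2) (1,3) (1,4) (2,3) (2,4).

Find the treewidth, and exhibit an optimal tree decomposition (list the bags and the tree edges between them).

Every bag has size at most 3, so the width is 3 − 1 = 2 and tw(G) ≤ 2. Since 2–4–1–3–2 is a cycle in G, G is not acyclic. Forests are exactly the graphs of treewidth ≤ 1, so tw(G) ≥ 2. Combining the bounds, tw(G) = 2.

Treewidth 2.
Bags: B1 = {1, 2, 4}  B2 = {1, 2, 3}  B3 = {0, 1, 2}
Tree: B1–B2, B2–B3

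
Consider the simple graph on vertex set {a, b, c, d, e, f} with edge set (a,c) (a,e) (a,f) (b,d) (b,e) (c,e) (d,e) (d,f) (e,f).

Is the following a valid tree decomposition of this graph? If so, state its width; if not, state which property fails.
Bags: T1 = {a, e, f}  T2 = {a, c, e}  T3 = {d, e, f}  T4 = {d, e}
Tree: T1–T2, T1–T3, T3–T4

No — vertex b appears in no bag.

A tree decomposition must satisfy three properties: every vertex lies in some bag; for every edge, both endpoints lie together in some bag; and for every vertex, the bags containing it form a connected subtree. Here vertex b appears in no bag, so the decomposition is invalid.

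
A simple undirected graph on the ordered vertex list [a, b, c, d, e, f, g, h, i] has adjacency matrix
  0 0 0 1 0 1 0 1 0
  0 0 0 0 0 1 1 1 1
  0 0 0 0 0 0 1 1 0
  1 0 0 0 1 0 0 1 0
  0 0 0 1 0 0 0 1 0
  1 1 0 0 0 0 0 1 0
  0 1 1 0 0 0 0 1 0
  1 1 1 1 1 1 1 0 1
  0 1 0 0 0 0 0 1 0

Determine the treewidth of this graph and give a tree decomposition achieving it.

Treewidth 2.
One such decomposition:
Bags: B1 = {a, f, h}  B2 = {a, d, h}  B3 = {b, f, h}  B4 = {b, g, h}  B5 = {b, h, i}  B6 = {c, g, h}  B7 = {d, e, h}
Tree: B1–B2, B1–B3, B3–B4, B4–B5, B4–B6, B2–B7

Each bag holds 3 vertices, so the decomposition has width 2, which upper-bounds the treewidth. For the lower bound, the 3 vertices {d, e, h} are pairwise adjacent, and any tree decomposition puts a clique entirely inside one bag — forcing width ≥ 2. The upper and lower bounds meet at 2, so that is the treewidth.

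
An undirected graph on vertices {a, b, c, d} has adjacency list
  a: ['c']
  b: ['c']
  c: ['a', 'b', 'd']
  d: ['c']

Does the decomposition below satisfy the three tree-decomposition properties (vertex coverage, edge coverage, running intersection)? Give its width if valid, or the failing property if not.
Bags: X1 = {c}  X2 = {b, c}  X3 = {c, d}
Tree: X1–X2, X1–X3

A tree decomposition must satisfy three properties: every vertex lies in some bag; for every edge, both endpoints lie together in some bag; and for every vertex, the bags containing it form a connected subtree. Here vertex a appears in no bag, so the decomposition is invalid.

No — vertex a appears in no bag.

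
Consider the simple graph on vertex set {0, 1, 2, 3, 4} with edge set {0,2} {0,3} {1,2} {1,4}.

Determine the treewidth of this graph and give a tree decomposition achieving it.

Treewidth 1.
One such decomposition:
Bags: B1 = {0, 3}  B2 = {0, 2}  B3 = {1, 2}  B4 = {1, 4}
Tree: B1–B2, B2–B3, B3–B4

Every bag has size at most 2, so the width is 2 − 1 = 1 and tw(G) ≤ 1. G has an edge, so its treewidth is at least 1. The upper and lower bounds meet at 1, so that is the treewidth.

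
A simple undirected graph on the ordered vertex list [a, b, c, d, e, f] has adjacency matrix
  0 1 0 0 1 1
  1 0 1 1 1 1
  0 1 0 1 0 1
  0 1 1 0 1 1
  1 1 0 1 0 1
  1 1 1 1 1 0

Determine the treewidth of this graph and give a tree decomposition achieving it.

Treewidth 3.
One such decomposition:
Bags: B1 = {a, b, e, f}  B2 = {b, d, e, f}  B3 = {b, c, d, f}
Tree: B1–B2, B2–B3

Each bag holds 4 vertices, so the decomposition has width 3, which upper-bounds the treewidth. For the lower bound, the 4 vertices {b, d, e, f} are pairwise adjacent, and any tree decomposition puts a clique entirely inside one bag — forcing width ≥ 3. Hence tw(G) = 3 exactly.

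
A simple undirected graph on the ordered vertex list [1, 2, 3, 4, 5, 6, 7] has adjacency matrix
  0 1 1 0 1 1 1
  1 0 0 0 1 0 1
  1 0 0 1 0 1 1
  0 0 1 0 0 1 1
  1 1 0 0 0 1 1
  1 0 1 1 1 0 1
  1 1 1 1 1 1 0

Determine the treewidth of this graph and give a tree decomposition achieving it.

Treewidth 3.
Bags: B1 = {1, 3, 6, 7}  B2 = {1, 5, 6, 7}  B3 = {3, 4, 6, 7}  B4 = {1, 2, 5, 7}
Tree: B1–B2, B1–B3, B2–B4

Each bag holds 4 vertices, so the decomposition has width 3, which upper-bounds the treewidth. On the other hand G contains the 4-clique {1, 3, 6, 7}. A clique must lie in a single bag of any decomposition, so no decomposition can have width below 3. Hence tw(G) = 3 exactly.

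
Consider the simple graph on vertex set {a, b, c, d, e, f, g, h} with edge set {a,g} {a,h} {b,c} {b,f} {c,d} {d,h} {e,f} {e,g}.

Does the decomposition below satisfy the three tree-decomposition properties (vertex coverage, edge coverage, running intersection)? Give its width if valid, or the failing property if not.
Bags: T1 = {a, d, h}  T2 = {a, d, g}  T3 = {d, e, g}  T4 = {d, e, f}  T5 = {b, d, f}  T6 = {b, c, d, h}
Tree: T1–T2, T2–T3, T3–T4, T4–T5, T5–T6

A tree decomposition must satisfy three properties: every vertex lies in some bag; for every edge, both endpoints lie together in some bag; and for every vertex, the bags containing it form a connected subtree. Here bags containing vertex h are not connected in the tree, so the decomposition is invalid.

No — bags containing vertex h are not connected in the tree.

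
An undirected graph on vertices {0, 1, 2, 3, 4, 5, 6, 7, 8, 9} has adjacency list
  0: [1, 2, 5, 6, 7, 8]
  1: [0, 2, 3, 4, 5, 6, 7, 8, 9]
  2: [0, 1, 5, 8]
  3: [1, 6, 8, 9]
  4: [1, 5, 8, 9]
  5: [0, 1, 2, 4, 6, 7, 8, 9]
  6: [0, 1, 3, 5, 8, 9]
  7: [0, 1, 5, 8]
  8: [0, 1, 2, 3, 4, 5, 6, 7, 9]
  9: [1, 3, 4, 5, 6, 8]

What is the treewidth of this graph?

A width-4 tree decomposition is:
Bags: B1 = {1, 5, 6, 8, 9}  B2 = {0, 1, 5, 6, 8}  B3 = {0, 1, 5, 7, 8}  B4 = {0, 1, 2, 5, 8}  B5 = {1, 3, 6, 8, 9}  B6 = {1, 4, 5, 8, 9}
Tree: B1–B2, B2–B3, B3–B4, B1–B5, B1–B6
Every bag has size at most 5, so the width is 5 − 1 = 4 and tw(G) ≤ 4. For the lower bound, the 5 vertices {1, 3, 6, 8, 9} are pairwise adjacent, and any tree decomposition puts a clique entirely inside one bag — forcing width ≥ 4. The upper and lower bounds meet at 4, so that is the treewidth.

4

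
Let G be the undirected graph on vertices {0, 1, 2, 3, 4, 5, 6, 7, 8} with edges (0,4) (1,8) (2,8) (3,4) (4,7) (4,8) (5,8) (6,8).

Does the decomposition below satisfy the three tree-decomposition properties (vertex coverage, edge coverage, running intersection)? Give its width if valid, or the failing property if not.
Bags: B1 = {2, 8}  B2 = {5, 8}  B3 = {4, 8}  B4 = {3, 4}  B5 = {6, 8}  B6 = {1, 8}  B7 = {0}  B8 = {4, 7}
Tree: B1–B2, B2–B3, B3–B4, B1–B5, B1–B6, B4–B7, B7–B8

A tree decomposition must satisfy three properties: every vertex lies in some bag; for every edge, both endpoints lie together in some bag; and for every vertex, the bags containing it form a connected subtree. Here edge (4,0) lies in no bag, so the decomposition is invalid.

No — edge (4,0) lies in no bag.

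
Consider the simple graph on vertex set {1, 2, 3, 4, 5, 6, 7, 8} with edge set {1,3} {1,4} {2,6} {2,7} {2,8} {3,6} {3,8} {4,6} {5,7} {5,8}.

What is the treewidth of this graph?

2

A width-2 tree decomposition is:
Bags: B1 = {2, 5, 7}  B2 = {2, 5, 8}  B3 = {2, 6, 8}  B4 = {3, 6, 8}  B5 = {3, 4, 6}  B6 = {1, 3, 4}
Tree: B1–B2, B2–B3, B3–B4, B4–B5, B5–B6
Every bag has size at most 3, so the width is 3 − 1 = 2 and tw(G) ≤ 2. The edges 7–5–8–2–7 form a cycle, so G is not a tree and its treewidth is at least 2. Combining the bounds, tw(G) = 2.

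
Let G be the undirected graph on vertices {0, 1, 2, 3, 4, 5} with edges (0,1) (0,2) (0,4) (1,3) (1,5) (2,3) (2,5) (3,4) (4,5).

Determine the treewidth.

3

A width-3 tree decomposition is:
Bags: B1 = {0, 3, 4, 5}  B2 = {0, 2, 3, 5}  B3 = {0, 1, 3, 5}
Tree: B1–B2, B2–B3
Every bag has size at most 4, so the width is 4 − 1 = 3 and tw(G) ≤ 3. For the lower bound: the 4 vertex sets {3,4}, {0,2}, {5}, {1} are disjoint, each induces a connected subgraph, and every pair is joined by at least one edge of G. Contracting each set to a single vertex therefore yields K_{4} as a minor, and since treewidth is minor-monotone, tw(G) ≥ tw(K_{4}) = 3. The upper and lower bounds meet at 3, so that is the treewidth.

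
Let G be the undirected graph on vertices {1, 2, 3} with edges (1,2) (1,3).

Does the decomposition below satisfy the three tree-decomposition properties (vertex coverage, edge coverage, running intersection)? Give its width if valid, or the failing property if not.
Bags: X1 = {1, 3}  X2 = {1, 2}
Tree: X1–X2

Yes; width 1.

Checking the three conditions: (i) the bags cover all of {1, 2, 3}; (ii) for each edge, some bag contains both endpoints; (iii) the bags containing any fixed vertex form a subtree. All hold, so the decomposition is valid with width 2 − 1 = 1.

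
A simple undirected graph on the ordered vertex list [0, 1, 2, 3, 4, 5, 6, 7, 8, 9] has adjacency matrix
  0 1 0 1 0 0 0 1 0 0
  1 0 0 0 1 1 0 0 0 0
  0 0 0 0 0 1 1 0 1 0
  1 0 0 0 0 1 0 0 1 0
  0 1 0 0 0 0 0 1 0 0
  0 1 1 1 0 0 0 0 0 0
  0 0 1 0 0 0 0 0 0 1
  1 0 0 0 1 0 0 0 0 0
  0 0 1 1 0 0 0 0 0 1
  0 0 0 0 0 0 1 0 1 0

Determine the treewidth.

2

A width-2 tree decomposition is:
Bags: B1 = {0, 4, 7}  B2 = {0, 1, 4}  B3 = {0, 1, 3}  B4 = {1, 3, 5}  B5 = {3, 5, 8}  B6 = {2, 5, 8}  B7 = {2, 8, 9}  B8 = {2, 6, 9}
Tree: B1–B2, B2–B3, B3–B4, B4–B5, B5–B6, B6–B7, B7–B8
Each bag holds 3 vertices, so the decomposition has width 2, which upper-bounds the treewidth. The edges 7–4–1–0–7 form a cycle, so G is not a tree and its treewidth is at least 2. Combining the bounds, tw(G) = 2.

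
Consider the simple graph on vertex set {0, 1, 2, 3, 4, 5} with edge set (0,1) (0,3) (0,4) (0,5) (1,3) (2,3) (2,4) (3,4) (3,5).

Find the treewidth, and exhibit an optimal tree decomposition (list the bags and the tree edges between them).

Treewidth 2.
One optimal decomposition is:
Bags: B1 = {0, 3, 4}  B2 = {2, 3, 4}  B3 = {0, 1, 3}  B4 = {0, 3, 5}
Tree: B1–B2, B1–B3, B1–B4

The largest bag has 3 vertices, giving width 2; this decomposition certifies tw(G) ≤ 2. For the lower bound, the 3 vertices {0, 1, 3} are pairwise adjacent, and any tree decomposition puts a clique entirely inside one bag — forcing width ≥ 2. Therefore the treewidth is 2.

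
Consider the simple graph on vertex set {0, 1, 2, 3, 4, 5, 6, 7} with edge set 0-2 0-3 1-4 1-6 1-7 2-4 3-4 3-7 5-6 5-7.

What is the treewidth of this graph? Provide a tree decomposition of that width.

Each bag holds 3 vertices, so the decomposition has width 2, which upper-bounds the treewidth. The edges 0–2–4–3–0 form a cycle, so G is not a tree and its treewidth is at least 2. The upper and lower bounds meet at 2, so that is the treewidth.

Treewidth 2.
One such decomposition:
Bags: B1 = {0, 2, 3}  B2 = {2, 3, 4}  B3 = {3, 4, 7}  B4 = {1, 4, 7}  B5 = {1, 5, 7}  B6 = {1, 5, 6}
Tree: B1–B2, B2–B3, B3–B4, B4–B5, B5–B6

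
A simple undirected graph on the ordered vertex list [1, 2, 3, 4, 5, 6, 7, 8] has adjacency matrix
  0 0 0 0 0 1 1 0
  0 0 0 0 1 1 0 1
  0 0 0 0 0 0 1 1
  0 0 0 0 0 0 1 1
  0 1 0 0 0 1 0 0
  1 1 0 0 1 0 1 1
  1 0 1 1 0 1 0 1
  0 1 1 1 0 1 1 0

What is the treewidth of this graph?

A width-2 tree decomposition is:
Bags: B1 = {1, 6, 7}  B2 = {6, 7, 8}  B3 = {3, 7, 8}  B4 = {2, 6, 8}  B5 = {4, 7, 8}  B6 = {2, 5, 6}
Tree: B1–B2, B2–B3, B2–B4, B2–B5, B4–B6
The largest bag has 3 vertices, giving width 2; this decomposition certifies tw(G) ≤ 2. For the lower bound, the 3 vertices {3, 7, 8} are pairwise adjacent, and any tree decomposition puts a clique entirely inside one bag — forcing width ≥ 2. Combining the bounds, tw(G) = 2.

2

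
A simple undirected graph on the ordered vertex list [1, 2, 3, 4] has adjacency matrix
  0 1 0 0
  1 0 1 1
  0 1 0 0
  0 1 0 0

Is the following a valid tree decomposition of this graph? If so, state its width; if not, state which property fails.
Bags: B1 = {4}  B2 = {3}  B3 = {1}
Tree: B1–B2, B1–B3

No — vertex 2 appears in no bag.

A tree decomposition must satisfy three properties: every vertex lies in some bag; for every edge, both endpoints lie together in some bag; and for every vertex, the bags containing it form a connected subtree. Here vertex 2 appears in no bag, so the decomposition is invalid.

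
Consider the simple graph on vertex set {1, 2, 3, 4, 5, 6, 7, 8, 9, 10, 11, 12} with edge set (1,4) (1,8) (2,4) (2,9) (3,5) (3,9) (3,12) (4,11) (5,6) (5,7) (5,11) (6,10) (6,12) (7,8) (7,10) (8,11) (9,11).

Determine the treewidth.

3

A width-3 tree decomposition is:
Bags: B1 = {3, 6, 10, 12}  B2 = {3, 5, 6, 10}  B3 = {3, 5, 7, 10}  B4 = {3, 5, 7, 9}  B5 = {5, 7, 9, 11}  B6 = {7, 8, 9, 11}  B7 = {2, 8, 9, 11}  B8 = {2, 4, 8, 11}  B9 = {1, 2, 4, 8}
Tree: B1–B2, B2–B3, B3–B4, B4–B5, B5–B6, B6–B7, B7–B8, B8–B9
Each bag holds 4 vertices, so the decomposition has width 3, which upper-bounds the treewidth. For the lower bound: the 4 vertex sets {6,10,12}, {3}, {5}, {7,8,9,11} are disjoint, each induces a connected subgraph, and every pair is joined by at least one edge of G. Contracting each set to a single vertex therefore yields K_{4} as a minor, and since treewidth is minor-monotone, tw(G) ≥ tw(K_{4}) = 3. Therefore the treewidth is 3.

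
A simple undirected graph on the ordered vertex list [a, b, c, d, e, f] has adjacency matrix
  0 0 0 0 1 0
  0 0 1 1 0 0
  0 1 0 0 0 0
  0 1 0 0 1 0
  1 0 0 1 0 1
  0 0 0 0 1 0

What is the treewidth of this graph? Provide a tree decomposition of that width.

Every bag has size at most 2, so the width is 2 − 1 = 1 and tw(G) ≤ 1. Any graph with an edge has treewidth ≥ 1, and G has the edge d–b. Therefore the treewidth is 1.

Treewidth 1.
One optimal decomposition is:
Bags: B1 = {b, d}  B2 = {d, e}  B3 = {b, c}  B4 = {e, f}  B5 = {a, e}
Tree: B1–B2, B1–B3, B2–B4, B4–B5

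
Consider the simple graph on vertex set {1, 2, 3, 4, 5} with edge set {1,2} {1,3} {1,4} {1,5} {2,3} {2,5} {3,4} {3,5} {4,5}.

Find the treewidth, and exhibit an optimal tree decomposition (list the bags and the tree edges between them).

The largest bag has 4 vertices, giving width 3; this decomposition certifies tw(G) ≤ 3. For the lower bound, the 4 vertices {1, 2, 3, 5} are pairwise adjacent, and any tree decomposition puts a clique entirely inside one bag — forcing width ≥ 3. Combining the bounds, tw(G) = 3.

Treewidth 3.
One such decomposition:
Bags: B1 = {1, 2, 3, 5}  B2 = {1, 3, 4, 5}
Tree: B1–B2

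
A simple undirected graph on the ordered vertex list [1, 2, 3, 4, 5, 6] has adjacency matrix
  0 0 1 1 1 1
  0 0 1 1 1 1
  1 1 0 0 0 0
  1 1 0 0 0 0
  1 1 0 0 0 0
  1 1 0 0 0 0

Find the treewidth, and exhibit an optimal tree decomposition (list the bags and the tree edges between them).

Each bag holds 3 vertices, so the decomposition has width 2, which upper-bounds the treewidth. The edges 5–2–6–1–5 form a cycle, so G is not a tree and its treewidth is at least 2. Combining the bounds, tw(G) = 2.

Treewidth 2.
One optimal decomposition is:
Bags: B1 = {1, 2, 5}  B2 = {1, 2, 6}  B3 = {1, 2, 3}  B4 = {1, 2, 4}
Tree: B1–B2, B2–B3, B3–B4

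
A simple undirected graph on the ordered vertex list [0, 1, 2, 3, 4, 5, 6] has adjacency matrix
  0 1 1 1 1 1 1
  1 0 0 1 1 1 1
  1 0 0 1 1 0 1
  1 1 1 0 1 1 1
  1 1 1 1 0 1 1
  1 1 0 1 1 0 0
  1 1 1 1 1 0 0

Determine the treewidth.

A width-4 tree decomposition is:
Bags: B1 = {0, 1, 3, 4, 6}  B2 = {0, 1, 3, 4, 5}  B3 = {0, 2, 3, 4, 6}
Tree: B1–B2, B1–B3
Each bag holds 5 vertices, so the decomposition has width 4, which upper-bounds the treewidth. On the other hand G contains the 5-clique {0, 1, 3, 4, 5}. A clique must lie in a single bag of any decomposition, so no decomposition can have width below 4. Hence tw(G) = 4 exactly.

4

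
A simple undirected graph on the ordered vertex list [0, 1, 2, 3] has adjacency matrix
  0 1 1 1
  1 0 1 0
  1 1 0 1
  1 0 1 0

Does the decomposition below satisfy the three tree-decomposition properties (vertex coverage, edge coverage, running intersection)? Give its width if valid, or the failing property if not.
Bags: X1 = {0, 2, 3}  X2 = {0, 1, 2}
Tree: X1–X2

Checking the three conditions: (i) the bags cover all of {0, 1, 2, 3}; (ii) for each edge, some bag contains both endpoints; (iii) the bags containing any fixed vertex form a subtree. All hold, so the decomposition is valid with width 3 − 1 = 2.

Yes; width 2.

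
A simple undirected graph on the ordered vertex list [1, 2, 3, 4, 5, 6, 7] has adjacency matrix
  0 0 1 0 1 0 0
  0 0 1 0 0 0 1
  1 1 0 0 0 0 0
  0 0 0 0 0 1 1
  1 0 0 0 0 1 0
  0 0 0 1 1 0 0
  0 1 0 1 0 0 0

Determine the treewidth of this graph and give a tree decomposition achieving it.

Every bag has size at most 3, so the width is 3 − 1 = 2 and tw(G) ≤ 2. The edges 2–7–4–6–5–1–3–2 form a cycle, so G is not a tree and its treewidth is at least 2. The upper and lower bounds meet at 2, so that is the treewidth.

Treewidth 2.
One such decomposition:
Bags: B1 = {2, 4, 7}  B2 = {2, 4, 6}  B3 = {2, 5, 6}  B4 = {1, 2, 5}  B5 = {1, 2, 3}
Tree: B1–B2, B2–B3, B3–B4, B4–B5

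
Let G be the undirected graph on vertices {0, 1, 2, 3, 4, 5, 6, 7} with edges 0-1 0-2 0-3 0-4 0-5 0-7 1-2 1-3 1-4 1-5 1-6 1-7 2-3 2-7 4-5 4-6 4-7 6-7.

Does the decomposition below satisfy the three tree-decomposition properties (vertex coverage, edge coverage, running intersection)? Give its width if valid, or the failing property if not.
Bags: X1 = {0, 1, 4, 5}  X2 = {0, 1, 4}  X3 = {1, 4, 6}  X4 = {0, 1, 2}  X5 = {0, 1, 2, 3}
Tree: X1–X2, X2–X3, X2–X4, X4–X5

No — vertex 7 appears in no bag.

A tree decomposition must satisfy three properties: every vertex lies in some bag; for every edge, both endpoints lie together in some bag; and for every vertex, the bags containing it form a connected subtree. Here vertex 7 appears in no bag, so the decomposition is invalid.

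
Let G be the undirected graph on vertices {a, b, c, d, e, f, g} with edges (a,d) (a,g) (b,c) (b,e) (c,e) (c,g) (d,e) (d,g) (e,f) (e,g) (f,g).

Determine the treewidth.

2

A width-2 tree decomposition is:
Bags: B1 = {c, e, g}  B2 = {b, c, e}  B3 = {d, e, g}  B4 = {e, f, g}  B5 = {a, d, g}
Tree: B1–B2, B1–B3, B1–B4, B3–B5
Each bag holds 3 vertices, so the decomposition has width 2, which upper-bounds the treewidth. On the other hand G contains the 3-clique {d, e, g}. A clique must lie in a single bag of any decomposition, so no decomposition can have width below 2. The upper and lower bounds meet at 2, so that is the treewidth.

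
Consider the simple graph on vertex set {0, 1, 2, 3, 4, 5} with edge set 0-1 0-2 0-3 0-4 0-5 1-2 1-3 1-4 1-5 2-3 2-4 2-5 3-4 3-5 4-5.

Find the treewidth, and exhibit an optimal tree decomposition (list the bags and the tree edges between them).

A single bag containing all 6 vertices is trivially a valid decomposition of width 5. For the lower bound, the 6 vertices {0, 1, 2, 3, 4, 5} are pairwise adjacent, and any tree decomposition puts a clique entirely inside one bag — forcing width ≥ 5. The upper and lower bounds meet at 5, so that is the treewidth.

Treewidth 5.
One optimal decomposition is:
Bags: B1 = {0, 1, 2, 3, 4, 5}
Tree: (single bag)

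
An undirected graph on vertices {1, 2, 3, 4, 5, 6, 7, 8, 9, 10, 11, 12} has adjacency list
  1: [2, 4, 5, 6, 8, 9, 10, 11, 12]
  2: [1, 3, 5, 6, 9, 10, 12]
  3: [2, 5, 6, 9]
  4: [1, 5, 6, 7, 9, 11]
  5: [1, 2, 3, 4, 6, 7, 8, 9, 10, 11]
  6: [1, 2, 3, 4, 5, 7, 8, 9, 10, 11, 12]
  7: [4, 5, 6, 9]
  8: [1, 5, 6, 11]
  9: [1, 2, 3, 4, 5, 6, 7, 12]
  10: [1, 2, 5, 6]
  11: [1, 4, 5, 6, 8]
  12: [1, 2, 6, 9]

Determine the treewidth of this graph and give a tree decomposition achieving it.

Every bag has size at most 5, so the width is 5 − 1 = 4 and tw(G) ≤ 4. On the other hand G contains the 5-clique {1, 2, 6, 9, 12}. A clique must lie in a single bag of any decomposition, so no decomposition can have width below 4. Hence tw(G) = 4 exactly.

Treewidth 4.
One such decomposition:
Bags: B1 = {1, 2, 5, 6, 9}  B2 = {1, 4, 5, 6, 9}  B3 = {2, 3, 5, 6, 9}  B4 = {1, 2, 5, 6, 10}  B5 = {1, 4, 5, 6, 11}  B6 = {1, 2, 6, 9, 12}  B7 = {1, 5, 6, 8, 11}  B8 = {4, 5, 6, 7, 9}
Tree: B1–B2, B1–B3, B1–B4, B2–B5, B1–B6, B5–B7, B2–B8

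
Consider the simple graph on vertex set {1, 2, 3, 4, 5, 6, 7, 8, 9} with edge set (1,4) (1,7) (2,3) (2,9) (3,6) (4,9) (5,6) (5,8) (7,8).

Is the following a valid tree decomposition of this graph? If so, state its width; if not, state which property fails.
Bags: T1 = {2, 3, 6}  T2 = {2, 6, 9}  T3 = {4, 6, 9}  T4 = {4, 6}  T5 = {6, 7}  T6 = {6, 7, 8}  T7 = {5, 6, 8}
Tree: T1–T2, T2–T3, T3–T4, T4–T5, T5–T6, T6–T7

No — vertex 1 appears in no bag.

A tree decomposition must satisfy three properties: every vertex lies in some bag; for every edge, both endpoints lie together in some bag; and for every vertex, the bags containing it form a connected subtree. Here vertex 1 appears in no bag, so the decomposition is invalid.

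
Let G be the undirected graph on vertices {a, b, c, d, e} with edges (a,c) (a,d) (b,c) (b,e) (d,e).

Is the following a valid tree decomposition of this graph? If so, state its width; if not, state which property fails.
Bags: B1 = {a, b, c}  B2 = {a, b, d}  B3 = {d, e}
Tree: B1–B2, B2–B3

No — edge (b,e) lies in no bag.

A tree decomposition must satisfy three properties: every vertex lies in some bag; for every edge, both endpoints lie together in some bag; and for every vertex, the bags containing it form a connected subtree. Here edge (b,e) lies in no bag, so the decomposition is invalid.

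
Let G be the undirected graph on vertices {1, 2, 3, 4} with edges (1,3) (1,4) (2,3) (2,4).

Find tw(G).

A width-2 tree decomposition is:
Bags: B1 = {1, 2, 3}  B2 = {1, 2, 4}
Tree: B1–B2
Every bag has size at most 3, so the width is 3 − 1 = 2 and tw(G) ≤ 2. For the lower bound, G contains the cycle 1–3–2–4–1, so G is not a forest; only forests have treewidth ≤ 1, hence tw(G) ≥ 2. Combining the bounds, tw(G) = 2.

2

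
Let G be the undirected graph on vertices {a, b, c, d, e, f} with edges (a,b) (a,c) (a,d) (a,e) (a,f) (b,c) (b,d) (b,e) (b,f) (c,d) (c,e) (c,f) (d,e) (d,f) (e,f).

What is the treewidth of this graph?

5

A width-5 tree decomposition is:
Bags: B1 = {a, b, c, d, e, f}
Tree: (single bag)
With just one bag of size 6, the width is 6 − 1 = 5, so tw(G) ≤ 5. On the other hand G contains the 6-clique {a, b, c, d, e, f}. A clique must lie in a single bag of any decomposition, so no decomposition can have width below 5. The upper and lower bounds meet at 5, so that is the treewidth.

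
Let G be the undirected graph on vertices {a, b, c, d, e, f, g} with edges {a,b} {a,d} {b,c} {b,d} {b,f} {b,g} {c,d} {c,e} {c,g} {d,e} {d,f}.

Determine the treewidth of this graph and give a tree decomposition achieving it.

Each bag holds 3 vertices, so the decomposition has width 2, which upper-bounds the treewidth. On the other hand G contains the 3-clique {c, d, e}. A clique must lie in a single bag of any decomposition, so no decomposition can have width below 2. Therefore the treewidth is 2.

Treewidth 2.
One optimal decomposition is:
Bags: B1 = {b, c, d}  B2 = {c, d, e}  B3 = {b, c, g}  B4 = {a, b, d}  B5 = {b, d, f}
Tree: B1–B2, B1–B3, B1–B4, B1–B5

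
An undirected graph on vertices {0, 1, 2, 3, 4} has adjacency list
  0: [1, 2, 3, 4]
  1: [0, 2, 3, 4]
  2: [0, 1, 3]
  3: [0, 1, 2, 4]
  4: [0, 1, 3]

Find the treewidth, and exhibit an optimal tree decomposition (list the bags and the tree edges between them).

The largest bag has 4 vertices, giving width 3; this decomposition certifies tw(G) ≤ 3. Conversely, {0, 1, 2, 3} is a clique of size 4, and the vertices of any clique must share a bag in every tree decomposition; so some bag has ≥ 4 vertices and tw(G) ≥ 3. The upper and lower bounds meet at 3, so that is the treewidth.

Treewidth 3.
Bags: B1 = {0, 1, 2, 3}  B2 = {0, 1, 3, 4}
Tree: B1–B2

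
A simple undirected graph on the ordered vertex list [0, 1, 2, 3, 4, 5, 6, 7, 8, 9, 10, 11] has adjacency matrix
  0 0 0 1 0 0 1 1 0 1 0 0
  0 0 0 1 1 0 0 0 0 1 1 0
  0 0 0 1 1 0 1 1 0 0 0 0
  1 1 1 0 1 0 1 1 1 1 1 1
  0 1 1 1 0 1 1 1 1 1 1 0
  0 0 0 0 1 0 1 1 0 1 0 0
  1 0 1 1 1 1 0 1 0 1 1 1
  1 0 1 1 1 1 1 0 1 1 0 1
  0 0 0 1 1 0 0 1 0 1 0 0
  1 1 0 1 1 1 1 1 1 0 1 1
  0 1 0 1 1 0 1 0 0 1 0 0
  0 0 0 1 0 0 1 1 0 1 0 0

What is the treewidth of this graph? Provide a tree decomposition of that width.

Each bag holds 5 vertices, so the decomposition has width 4, which upper-bounds the treewidth. For the lower bound, the 5 vertices {0, 3, 6, 7, 9} are pairwise adjacent, and any tree decomposition puts a clique entirely inside one bag — forcing width ≥ 4. Hence tw(G) = 4 exactly.

Treewidth 4.
Bags: B1 = {3, 6, 7, 9, 11}  B2 = {3, 4, 6, 7, 9}  B3 = {3, 4, 6, 9, 10}  B4 = {2, 3, 4, 6, 7}  B5 = {0, 3, 6, 7, 9}  B6 = {4, 5, 6, 7, 9}  B7 = {3, 4, 7, 8, 9}  B8 = {1, 3, 4, 9, 10}
Tree: B1–B2, B2–B3, B2–B4, B1–B5, B2–B6, B2–B7, B3–B8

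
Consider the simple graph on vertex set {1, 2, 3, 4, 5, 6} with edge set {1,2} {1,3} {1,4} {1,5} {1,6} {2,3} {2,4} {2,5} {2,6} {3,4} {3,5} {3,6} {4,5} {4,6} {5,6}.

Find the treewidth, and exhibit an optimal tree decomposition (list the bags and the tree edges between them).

A single bag containing all 6 vertices is trivially a valid decomposition of width 5. On the other hand G contains the 6-clique {1, 2, 3, 4, 5, 6}. A clique must lie in a single bag of any decomposition, so no decomposition can have width below 5. Combining the bounds, tw(G) = 5.

Treewidth 5.
Bags: B1 = {1, 2, 3, 4, 5, 6}
Tree: (single bag)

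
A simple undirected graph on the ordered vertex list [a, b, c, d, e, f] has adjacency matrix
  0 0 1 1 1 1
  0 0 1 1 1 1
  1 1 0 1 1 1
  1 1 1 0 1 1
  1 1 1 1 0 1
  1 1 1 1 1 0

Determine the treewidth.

4

A width-4 tree decomposition is:
Bags: B1 = {b, c, d, e, f}  B2 = {a, c, d, e, f}
Tree: B1–B2
Every bag has size at most 5, so the width is 5 − 1 = 4 and tw(G) ≤ 4. For the lower bound, the 5 vertices {a, c, d, e, f} are pairwise adjacent, and any tree decomposition puts a clique entirely inside one bag — forcing width ≥ 4. The upper and lower bounds meet at 4, so that is the treewidth.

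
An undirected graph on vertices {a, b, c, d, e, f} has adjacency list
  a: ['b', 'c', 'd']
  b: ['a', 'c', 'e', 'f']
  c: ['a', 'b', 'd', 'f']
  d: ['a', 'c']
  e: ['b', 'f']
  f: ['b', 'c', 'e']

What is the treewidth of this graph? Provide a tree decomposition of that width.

Each bag holds 3 vertices, so the decomposition has width 2, which upper-bounds the treewidth. For the lower bound, the 3 vertices {b, e, f} are pairwise adjacent, and any tree decomposition puts a clique entirely inside one bag — forcing width ≥ 2. The upper and lower bounds meet at 2, so that is the treewidth.

Treewidth 2.
Bags: B1 = {a, c, d}  B2 = {a, b, c}  B3 = {b, c, f}  B4 = {b, e, f}
Tree: B1–B2, B2–B3, B3–B4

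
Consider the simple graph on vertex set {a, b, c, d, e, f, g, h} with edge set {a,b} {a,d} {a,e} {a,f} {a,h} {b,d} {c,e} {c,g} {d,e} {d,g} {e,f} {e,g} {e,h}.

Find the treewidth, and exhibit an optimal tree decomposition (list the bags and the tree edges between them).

Every bag has size at most 3, so the width is 3 − 1 = 2 and tw(G) ≤ 2. On the other hand G contains the 3-clique {d, e, g}. A clique must lie in a single bag of any decomposition, so no decomposition can have width below 2. Hence tw(G) = 2 exactly.

Treewidth 2.
One such decomposition:
Bags: B1 = {a, d, e}  B2 = {a, e, f}  B3 = {a, e, h}  B4 = {a, b, d}  B5 = {d, e, g}  B6 = {c, e, g}
Tree: B1–B2, B2–B3, B1–B4, B1–B5, B5–B6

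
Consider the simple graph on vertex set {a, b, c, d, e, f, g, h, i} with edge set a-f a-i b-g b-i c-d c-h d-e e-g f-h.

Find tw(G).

2

A width-2 tree decomposition is:
Bags: B1 = {a, f, i}  B2 = {f, h, i}  B3 = {c, h, i}  B4 = {c, d, i}  B5 = {d, e, i}  B6 = {e, g, i}  B7 = {b, g, i}
Tree: B1–B2, B2–B3, B3–B4, B4–B5, B5–B6, B6–B7
Every bag has size at most 3, so the width is 3 − 1 = 2 and tw(G) ≤ 2. Since i–a–f–h–c–d–e–g–b–i is a cycle in G, G is not acyclic. Forests are exactly the graphs of treewidth ≤ 1, so tw(G) ≥ 2. Hence tw(G) = 2 exactly.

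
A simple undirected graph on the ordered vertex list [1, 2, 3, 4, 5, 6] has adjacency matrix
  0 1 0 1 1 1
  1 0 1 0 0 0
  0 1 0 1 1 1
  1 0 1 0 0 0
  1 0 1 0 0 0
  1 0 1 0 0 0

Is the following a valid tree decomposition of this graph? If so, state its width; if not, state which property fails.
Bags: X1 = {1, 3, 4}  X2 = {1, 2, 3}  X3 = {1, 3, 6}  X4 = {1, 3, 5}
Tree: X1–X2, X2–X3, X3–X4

Vertex coverage: the bags together contain {1, 2, 3, 4, 5, 6}, the full vertex set. Edge coverage: each edge of G has both endpoints in at least one bag. Running intersection: for every vertex, the bags containing it form a connected subtree. All three properties hold, so this is a valid tree decomposition of width max|bag| − 1 = 2, and hence tw(G) ≤ 2.

Yes; width 2.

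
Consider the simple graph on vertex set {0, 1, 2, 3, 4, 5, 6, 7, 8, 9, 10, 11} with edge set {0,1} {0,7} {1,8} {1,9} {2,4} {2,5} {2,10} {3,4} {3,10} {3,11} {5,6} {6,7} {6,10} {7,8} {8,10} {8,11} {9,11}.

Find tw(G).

3

A width-3 tree decomposition is:
Bags: B1 = {2, 3, 4, 5}  B2 = {2, 3, 5, 10}  B3 = {3, 5, 6, 10}  B4 = {3, 6, 10, 11}  B5 = {6, 8, 10, 11}  B6 = {6, 7, 8, 11}  B7 = {7, 8, 9, 11}  B8 = {1, 7, 8, 9}  B9 = {0, 1, 7, 9}
Tree: B1–B2, B2–B3, B3–B4, B4–B5, B5–B6, B6–B7, B7–B8, B8–B9
Every bag has size at most 4, so the width is 4 − 1 = 3 and tw(G) ≤ 3. For the lower bound: the 4 vertex sets {2,4,5}, {3}, {10}, {6,7,8,11} are disjoint, each induces a connected subgraph, and every pair is joined by at least one edge of G. Contracting each set to a single vertex therefore yields K_{4} as a minor, and since treewidth is minor-monotone, tw(G) ≥ tw(K_{4}) = 3. Therefore the treewidth is 3.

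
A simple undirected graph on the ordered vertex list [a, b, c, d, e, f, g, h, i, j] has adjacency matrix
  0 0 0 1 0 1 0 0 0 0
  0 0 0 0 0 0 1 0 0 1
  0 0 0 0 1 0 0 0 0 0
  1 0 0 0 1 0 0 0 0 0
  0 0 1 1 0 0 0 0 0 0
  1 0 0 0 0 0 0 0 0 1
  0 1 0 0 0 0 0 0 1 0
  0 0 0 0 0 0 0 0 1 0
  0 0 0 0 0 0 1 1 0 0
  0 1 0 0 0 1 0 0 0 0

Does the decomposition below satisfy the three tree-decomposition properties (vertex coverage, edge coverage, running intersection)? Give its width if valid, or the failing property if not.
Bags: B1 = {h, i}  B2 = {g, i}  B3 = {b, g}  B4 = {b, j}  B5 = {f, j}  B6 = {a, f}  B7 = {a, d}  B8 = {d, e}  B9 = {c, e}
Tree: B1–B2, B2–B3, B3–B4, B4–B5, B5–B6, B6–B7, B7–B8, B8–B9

Every vertex of G appears in some bag (union = {a, b, c, d, e, f, g, h, i, j}); every edge is covered by a bag; and for each vertex v the set of bags containing v is connected in the bag tree. The decomposition is therefore valid. The largest bag has 2 vertices, so the width is 1.

Yes; width 1.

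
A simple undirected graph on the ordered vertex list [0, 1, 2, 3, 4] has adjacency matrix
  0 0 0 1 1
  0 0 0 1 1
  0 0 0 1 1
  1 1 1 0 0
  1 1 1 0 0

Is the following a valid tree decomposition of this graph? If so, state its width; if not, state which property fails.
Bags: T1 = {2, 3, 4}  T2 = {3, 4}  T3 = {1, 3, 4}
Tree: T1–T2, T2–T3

No — vertex 0 appears in no bag.

A tree decomposition must satisfy three properties: every vertex lies in some bag; for every edge, both endpoints lie together in some bag; and for every vertex, the bags containing it form a connected subtree. Here vertex 0 appears in no bag, so the decomposition is invalid.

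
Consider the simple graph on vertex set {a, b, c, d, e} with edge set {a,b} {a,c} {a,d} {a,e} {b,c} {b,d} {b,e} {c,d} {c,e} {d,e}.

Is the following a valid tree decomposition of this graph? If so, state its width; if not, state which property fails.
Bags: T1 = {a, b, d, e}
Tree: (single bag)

A tree decomposition must satisfy three properties: every vertex lies in some bag; for every edge, both endpoints lie together in some bag; and for every vertex, the bags containing it form a connected subtree. Here vertex c appears in no bag, so the decomposition is invalid.

No — vertex c appears in no bag.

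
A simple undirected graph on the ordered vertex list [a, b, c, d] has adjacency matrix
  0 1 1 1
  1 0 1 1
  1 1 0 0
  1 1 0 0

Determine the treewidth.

A width-2 tree decomposition is:
Bags: B1 = {a, b, c}  B2 = {a, b, d}
Tree: B1–B2
Each bag holds 3 vertices, so the decomposition has width 2, which upper-bounds the treewidth. On the other hand G contains the 3-clique {a, b, d}. A clique must lie in a single bag of any decomposition, so no decomposition can have width below 2. The upper and lower bounds meet at 2, so that is the treewidth.

2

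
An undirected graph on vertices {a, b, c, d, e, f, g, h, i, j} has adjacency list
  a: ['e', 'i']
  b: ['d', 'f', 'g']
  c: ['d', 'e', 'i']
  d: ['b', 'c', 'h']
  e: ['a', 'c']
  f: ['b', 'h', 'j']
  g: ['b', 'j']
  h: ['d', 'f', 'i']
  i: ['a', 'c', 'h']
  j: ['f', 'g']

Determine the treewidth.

A width-2 tree decomposition is:
Bags: B1 = {f, g, j}  B2 = {b, f, g}  B3 = {b, f, h}  B4 = {b, d, h}  B5 = {d, h, i}  B6 = {c, d, i}  B7 = {a, c, i}  B8 = {a, c, e}
Tree: B1–B2, B2–B3, B3–B4, B4–B5, B5–B6, B6–B7, B7–B8
The largest bag has 3 vertices, giving width 2; this decomposition certifies tw(G) ≤ 2. For the lower bound, G contains the cycle j–g–b–f–j, so G is not a forest; only forests have treewidth ≤ 1, hence tw(G) ≥ 2. The upper and lower bounds meet at 2, so that is the treewidth.

2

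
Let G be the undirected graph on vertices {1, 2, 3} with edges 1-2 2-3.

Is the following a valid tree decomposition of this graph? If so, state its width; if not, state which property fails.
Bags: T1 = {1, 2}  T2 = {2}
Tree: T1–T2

A tree decomposition must satisfy three properties: every vertex lies in some bag; for every edge, both endpoints lie together in some bag; and for every vertex, the bags containing it form a connected subtree. Here vertex 3 appears in no bag, so the decomposition is invalid.

No — vertex 3 appears in no bag.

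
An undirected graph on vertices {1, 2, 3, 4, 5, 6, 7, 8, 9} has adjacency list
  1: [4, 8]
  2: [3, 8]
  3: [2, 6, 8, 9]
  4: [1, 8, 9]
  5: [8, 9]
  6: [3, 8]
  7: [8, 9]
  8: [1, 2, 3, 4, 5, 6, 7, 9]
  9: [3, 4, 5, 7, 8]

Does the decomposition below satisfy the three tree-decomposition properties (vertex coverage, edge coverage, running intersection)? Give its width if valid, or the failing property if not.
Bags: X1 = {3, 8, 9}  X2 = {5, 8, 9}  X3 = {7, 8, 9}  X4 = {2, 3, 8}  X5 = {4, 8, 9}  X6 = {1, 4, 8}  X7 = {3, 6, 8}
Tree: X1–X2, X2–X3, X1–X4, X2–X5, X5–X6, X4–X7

Every vertex of G appears in some bag (union = {1, 2, 3, 4, 5, 6, 7, 8, 9}); every edge is covered by a bag; and for each vertex v the set of bags containing v is connected in the bag tree. The decomposition is therefore valid. The largest bag has 3 vertices, so the width is 2.

Yes; width 2.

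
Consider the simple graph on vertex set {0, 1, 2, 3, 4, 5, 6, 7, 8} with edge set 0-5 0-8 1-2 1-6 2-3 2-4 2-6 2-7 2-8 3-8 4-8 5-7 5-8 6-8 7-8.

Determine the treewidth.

2

A width-2 tree decomposition is:
Bags: B1 = {2, 4, 8}  B2 = {2, 7, 8}  B3 = {2, 6, 8}  B4 = {2, 3, 8}  B5 = {5, 7, 8}  B6 = {1, 2, 6}  B7 = {0, 5, 8}
Tree: B1–B2, B2–B3, B2–B4, B2–B5, B3–B6, B5–B7
Each bag holds 3 vertices, so the decomposition has width 2, which upper-bounds the treewidth. Conversely, {0, 5, 8} is a clique of size 3, and the vertices of any clique must share a bag in every tree decomposition; so some bag has ≥ 3 vertices and tw(G) ≥ 2. The upper and lower bounds meet at 2, so that is the treewidth.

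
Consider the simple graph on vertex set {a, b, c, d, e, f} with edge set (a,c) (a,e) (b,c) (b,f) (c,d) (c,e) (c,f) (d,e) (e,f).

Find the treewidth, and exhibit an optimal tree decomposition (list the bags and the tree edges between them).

Treewidth 2.
One optimal decomposition is:
Bags: B1 = {c, e, f}  B2 = {a, c, e}  B3 = {c, d, e}  B4 = {b, c, f}
Tree: B1–B2, B2–B3, B1–B4

Each bag holds 3 vertices, so the decomposition has width 2, which upper-bounds the treewidth. On the other hand G contains the 3-clique {c, d, e}. A clique must lie in a single bag of any decomposition, so no decomposition can have width below 2. Therefore the treewidth is 2.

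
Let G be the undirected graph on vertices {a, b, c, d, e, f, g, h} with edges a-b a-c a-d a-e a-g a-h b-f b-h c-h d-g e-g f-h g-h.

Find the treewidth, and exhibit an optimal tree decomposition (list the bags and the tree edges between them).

Treewidth 2.
One optimal decomposition is:
Bags: B1 = {a, g, h}  B2 = {a, b, h}  B3 = {a, e, g}  B4 = {b, f, h}  B5 = {a, d, g}  B6 = {a, c, h}
Tree: B1–B2, B1–B3, B2–B4, B3–B5, B2–B6

Each bag holds 3 vertices, so the decomposition has width 2, which upper-bounds the treewidth. For the lower bound, the 3 vertices {a, d, g} are pairwise adjacent, and any tree decomposition puts a clique entirely inside one bag — forcing width ≥ 2. The upper and lower bounds meet at 2, so that is the treewidth.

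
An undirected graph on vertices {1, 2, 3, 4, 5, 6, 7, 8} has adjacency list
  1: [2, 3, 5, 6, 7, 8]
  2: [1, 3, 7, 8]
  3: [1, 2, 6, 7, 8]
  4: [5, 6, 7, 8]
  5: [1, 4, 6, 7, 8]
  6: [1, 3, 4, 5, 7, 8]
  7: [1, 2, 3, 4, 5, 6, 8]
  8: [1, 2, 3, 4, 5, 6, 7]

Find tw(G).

A width-4 tree decomposition is:
Bags: B1 = {1, 5, 6, 7, 8}  B2 = {1, 3, 6, 7, 8}  B3 = {1, 2, 3, 7, 8}  B4 = {4, 5, 6, 7, 8}
Tree: B1–B2, B2–B3, B1–B4
Each bag holds 5 vertices, so the decomposition has width 4, which upper-bounds the treewidth. Conversely, {1, 2, 3, 7, 8} is a clique of size 5, and the vertices of any clique must share a bag in every tree decomposition; so some bag has ≥ 5 vertices and tw(G) ≥ 4. Combining the bounds, tw(G) = 4.

4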